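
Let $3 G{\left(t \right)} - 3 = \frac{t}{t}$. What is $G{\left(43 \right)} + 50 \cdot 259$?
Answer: $\frac{38854}{3} \approx 12951.0$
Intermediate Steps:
$G{\left(t \right)} = \frac{4}{3}$ ($G{\left(t \right)} = 1 + \frac{t \frac{1}{t}}{3} = 1 + \frac{1}{3} \cdot 1 = 1 + \frac{1}{3} = \frac{4}{3}$)
$G{\left(43 \right)} + 50 \cdot 259 = \frac{4}{3} + 50 \cdot 259 = \frac{4}{3} + 12950 = \frac{38854}{3}$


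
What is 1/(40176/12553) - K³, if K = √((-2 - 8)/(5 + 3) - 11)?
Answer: 12553/40176 + 343*I/8 ≈ 0.31245 + 42.875*I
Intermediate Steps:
K = 7*I/2 (K = √(-10/8 - 11) = √(-10*⅛ - 11) = √(-5/4 - 11) = √(-49/4) = 7*I/2 ≈ 3.5*I)
1/(40176/12553) - K³ = 1/(40176/12553) - (7*I/2)³ = 1/(40176*(1/12553)) - (-343)*I/8 = 1/(40176/12553) + 343*I/8 = 12553/40176 + 343*I/8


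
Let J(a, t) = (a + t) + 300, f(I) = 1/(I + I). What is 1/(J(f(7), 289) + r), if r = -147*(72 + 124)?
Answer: -14/395121 ≈ -3.5432e-5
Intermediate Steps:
f(I) = 1/(2*I)
J(a, t) = 300 + a + t
r = -28812 (r = -147*196 = -28812)
1/(J(f(7), 289) + r) = 1/((300 + (½)/7 + 289) - 28812) = 1/((300 + (½)*(⅐) + 289) - 28812) = 1/((300 + 1/14 + 289) - 28812) = 1/(8247/14 - 28812) = 1/(-395121/14) = -14/395121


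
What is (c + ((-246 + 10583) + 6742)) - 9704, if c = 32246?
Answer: 39621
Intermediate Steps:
(c + ((-246 + 10583) + 6742)) - 9704 = (32246 + ((-246 + 10583) + 6742)) - 9704 = (32246 + (10337 + 6742)) - 9704 = (32246 + 17079) - 9704 = 49325 - 9704 = 39621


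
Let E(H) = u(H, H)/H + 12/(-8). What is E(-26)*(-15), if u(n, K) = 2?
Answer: 615/26 ≈ 23.654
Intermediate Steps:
E(H) = -3/2 + 2/H (E(H) = 2/H + 12/(-8) = 2/H + 12*(-⅛) = 2/H - 3/2 = -3/2 + 2/H)
E(-26)*(-15) = (-3/2 + 2/(-26))*(-15) = (-3/2 + 2*(-1/26))*(-15) = (-3/2 - 1/13)*(-15) = -41/26*(-15) = 615/26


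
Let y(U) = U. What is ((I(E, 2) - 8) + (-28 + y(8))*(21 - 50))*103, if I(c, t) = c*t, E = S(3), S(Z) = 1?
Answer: 59122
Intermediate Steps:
E = 1
((I(E, 2) - 8) + (-28 + y(8))*(21 - 50))*103 = ((1*2 - 8) + (-28 + 8)*(21 - 50))*103 = ((2 - 8) - 20*(-29))*103 = (-6 + 580)*103 = 574*103 = 59122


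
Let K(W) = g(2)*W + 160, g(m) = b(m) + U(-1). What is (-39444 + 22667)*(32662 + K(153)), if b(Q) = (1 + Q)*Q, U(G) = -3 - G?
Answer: -560922218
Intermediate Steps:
b(Q) = Q*(1 + Q)
g(m) = -2 + m*(1 + m) (g(m) = m*(1 + m) + (-3 - 1*(-1)) = m*(1 + m) + (-3 + 1) = m*(1 + m) - 2 = -2 + m*(1 + m))
K(W) = 160 + 4*W (K(W) = (-2 + 2*(1 + 2))*W + 160 = (-2 + 2*3)*W + 160 = (-2 + 6)*W + 160 = 4*W + 160 = 160 + 4*W)
(-39444 + 22667)*(32662 + K(153)) = (-39444 + 22667)*(32662 + (160 + 4*153)) = -16777*(32662 + (160 + 612)) = -16777*(32662 + 772) = -16777*33434 = -560922218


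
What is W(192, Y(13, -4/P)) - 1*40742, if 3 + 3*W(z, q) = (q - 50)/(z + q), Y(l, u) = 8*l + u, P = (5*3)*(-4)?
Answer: -542818178/13323 ≈ -40743.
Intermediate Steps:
P = -60 (P = 15*(-4) = -60)
Y(l, u) = u + 8*l
W(z, q) = -1 + (-50 + q)/(3*(q + z)) (W(z, q) = -1 + ((q - 50)/(z + q))/3 = -1 + ((-50 + q)/(q + z))/3 = -1 + (-50 + q)/(3*(q + z)))
W(192, Y(13, -4/P)) - 1*40742 = (-50/3 - 1*192 - 2*(-4/(-60) + 8*13)/3)/((-4/(-60) + 8*13) + 192) - 1*40742 = (-50/3 - 192 - 2*(-4*(-1/60) + 104)/3)/((-4*(-1/60) + 104) + 192) - 40742 = (-50/3 - 192 - 2*(1/15 + 104)/3)/((1/15 + 104) + 192) - 40742 = (-50/3 - 192 - ⅔*1561/15)/(1561/15 + 192) - 40742 = (-50/3 - 192 - 3122/45)/(4441/15) - 40742 = (15/4441)*(-12512/45) - 40742 = -12512/13323 - 40742 = -542818178/13323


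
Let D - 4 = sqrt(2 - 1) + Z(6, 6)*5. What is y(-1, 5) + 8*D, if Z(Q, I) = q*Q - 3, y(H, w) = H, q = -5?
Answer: -1281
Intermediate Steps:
Z(Q, I) = -3 - 5*Q (Z(Q, I) = -5*Q - 3 = -3 - 5*Q)
D = -160 (D = 4 + (sqrt(2 - 1) + (-3 - 5*6)*5) = 4 + (sqrt(1) + (-3 - 30)*5) = 4 + (1 - 33*5) = 4 + (1 - 165) = 4 - 164 = -160)
y(-1, 5) + 8*D = -1 + 8*(-160) = -1 - 1280 = -1281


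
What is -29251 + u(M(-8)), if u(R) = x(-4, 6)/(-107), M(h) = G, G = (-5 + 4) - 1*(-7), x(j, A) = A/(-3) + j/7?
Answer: -21908981/749 ≈ -29251.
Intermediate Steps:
x(j, A) = -A/3 + j/7 (x(j, A) = A*(-1/3) + j*(1/7) = -A/3 + j/7)
G = 6 (G = -1 + 7 = 6)
M(h) = 6
u(R) = 18/749 (u(R) = (-1/3*6 + (1/7)*(-4))/(-107) = (-2 - 4/7)*(-1/107) = -18/7*(-1/107) = 18/749)
-29251 + u(M(-8)) = -29251 + 18/749 = -21908981/749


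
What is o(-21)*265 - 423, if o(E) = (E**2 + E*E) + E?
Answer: 227742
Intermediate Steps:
o(E) = E + 2*E**2 (o(E) = (E**2 + E**2) + E = 2*E**2 + E = E + 2*E**2)
o(-21)*265 - 423 = -21*(1 + 2*(-21))*265 - 423 = -21*(1 - 42)*265 - 423 = -21*(-41)*265 - 423 = 861*265 - 423 = 228165 - 423 = 227742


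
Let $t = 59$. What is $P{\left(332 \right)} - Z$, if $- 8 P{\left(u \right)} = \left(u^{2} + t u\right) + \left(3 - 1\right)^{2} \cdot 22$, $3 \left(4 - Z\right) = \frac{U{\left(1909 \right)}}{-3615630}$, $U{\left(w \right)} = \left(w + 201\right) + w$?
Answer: $- \frac{88084883977}{5423445} \approx -16242.0$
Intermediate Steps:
$U{\left(w \right)} = 201 + 2 w$ ($U{\left(w \right)} = \left(201 + w\right) + w = 201 + 2 w$)
$Z = \frac{43391579}{10846890}$ ($Z = 4 - \frac{\left(201 + 2 \cdot 1909\right) \frac{1}{-3615630}}{3} = 4 - \frac{\left(201 + 3818\right) \left(- \frac{1}{3615630}\right)}{3} = 4 - \frac{4019 \left(- \frac{1}{3615630}\right)}{3} = 4 - - \frac{4019}{10846890} = 4 + \frac{4019}{10846890} = \frac{43391579}{10846890} \approx 4.0004$)
$P{\left(u \right)} = -11 - \frac{59 u}{8} - \frac{u^{2}}{8}$ ($P{\left(u \right)} = - \frac{\left(u^{2} + 59 u\right) + \left(3 - 1\right)^{2} \cdot 22}{8} = - \frac{\left(u^{2} + 59 u\right) + 2^{2} \cdot 22}{8} = - \frac{\left(u^{2} + 59 u\right) + 4 \cdot 22}{8} = - \frac{\left(u^{2} + 59 u\right) + 88}{8} = - \frac{88 + u^{2} + 59 u}{8} = -11 - \frac{59 u}{8} - \frac{u^{2}}{8}$)
$P{\left(332 \right)} - Z = \left(-11 - \frac{4897}{2} - \frac{332^{2}}{8}\right) - \frac{43391579}{10846890} = \left(-11 - \frac{4897}{2} - 13778\right) - \frac{43391579}{10846890} = - \frac{32475}{2} - \frac{43391579}{10846890} = - \frac{88084883977}{5423445}$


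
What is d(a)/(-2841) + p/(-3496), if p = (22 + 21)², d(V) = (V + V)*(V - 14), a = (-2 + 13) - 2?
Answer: -1646123/3310712 ≈ -0.49721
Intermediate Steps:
a = 9 (a = 11 - 2 = 9)
d(V) = 2*V*(-14 + V) (d(V) = (2*V)*(-14 + V) = 2*V*(-14 + V))
p = 1849 (p = 43² = 1849)
d(a)/(-2841) + p/(-3496) = (2*9*(-14 + 9))/(-2841) + 1849/(-3496) = (2*9*(-5))*(-1/2841) + 1849*(-1/3496) = -90*(-1/2841) - 1849/3496 = 30/947 - 1849/3496 = -1646123/3310712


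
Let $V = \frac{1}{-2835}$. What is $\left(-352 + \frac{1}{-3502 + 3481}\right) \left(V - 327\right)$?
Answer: $\frac{6853651078}{59535} \approx 1.1512 \cdot 10^{5}$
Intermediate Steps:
$V = - \frac{1}{2835} \approx -0.00035273$
$\left(-352 + \frac{1}{-3502 + 3481}\right) \left(V - 327\right) = \left(-352 + \frac{1}{-3502 + 3481}\right) \left(- \frac{1}{2835} - 327\right) = \left(-352 + \frac{1}{-21}\right) \left(- \frac{927046}{2835}\right) = \left(-352 - \frac{1}{21}\right) \left(- \frac{927046}{2835}\right) = \left(- \frac{7393}{21}\right) \left(- \frac{927046}{2835}\right) = \frac{6853651078}{59535}$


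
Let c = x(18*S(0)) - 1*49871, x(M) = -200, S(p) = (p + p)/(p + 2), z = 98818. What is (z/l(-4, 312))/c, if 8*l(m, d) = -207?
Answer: 790544/10364697 ≈ 0.076273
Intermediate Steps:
S(p) = 2*p/(2 + p) (S(p) = (2*p)/(2 + p) = 2*p/(2 + p))
l(m, d) = -207/8 (l(m, d) = (⅛)*(-207) = -207/8)
c = -50071 (c = -200 - 1*49871 = -200 - 49871 = -50071)
(z/l(-4, 312))/c = (98818/(-207/8))/(-50071) = (98818*(-8/207))*(-1/50071) = -790544/207*(-1/50071) = 790544/10364697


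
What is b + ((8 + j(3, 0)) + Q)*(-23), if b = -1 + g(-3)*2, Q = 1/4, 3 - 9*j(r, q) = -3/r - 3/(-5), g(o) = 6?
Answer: -33739/180 ≈ -187.44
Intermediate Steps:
j(r, q) = 4/15 + 1/(3*r) (j(r, q) = 1/3 - (-3/r - 3/(-5))/9 = 1/3 - (-3/r - 3*(-1/5))/9 = 1/3 - (-3/r + 3/5)/9 = 1/3 - (3/5 - 3/r)/9 = 1/3 + (-1/15 + 1/(3*r)) = 4/15 + 1/(3*r))
Q = 1/4 ≈ 0.25000
b = 11 (b = -1 + 6*2 = -1 + 12 = 11)
b + ((8 + j(3, 0)) + Q)*(-23) = 11 + ((8 + (1/15)*(5 + 4*3)/3) + 1/4)*(-23) = 11 + ((8 + (1/15)*(1/3)*(5 + 12)) + 1/4)*(-23) = 11 + ((8 + (1/15)*(1/3)*17) + 1/4)*(-23) = 11 + ((8 + 17/45) + 1/4)*(-23) = 11 + (377/45 + 1/4)*(-23) = 11 + (1553/180)*(-23) = 11 - 35719/180 = -33739/180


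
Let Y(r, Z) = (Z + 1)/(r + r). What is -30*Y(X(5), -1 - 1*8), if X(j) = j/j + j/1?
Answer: 20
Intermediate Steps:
X(j) = 1 + j (X(j) = 1 + j*1 = 1 + j)
Y(r, Z) = (1 + Z)/(2*r) (Y(r, Z) = (1 + Z)/((2*r)) = (1 + Z)*(1/(2*r)) = (1 + Z)/(2*r))
-30*Y(X(5), -1 - 1*8) = -15*(1 + (-1 - 1*8))/(1 + 5) = -15*(1 + (-1 - 8))/6 = -15*(1 - 9)/6 = -15*(-8)/6 = -30*(-⅔) = 20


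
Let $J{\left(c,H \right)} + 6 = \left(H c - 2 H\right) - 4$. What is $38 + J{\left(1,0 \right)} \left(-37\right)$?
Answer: $408$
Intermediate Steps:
$J{\left(c,H \right)} = -10 - 2 H + H c$ ($J{\left(c,H \right)} = -6 - \left(4 + 2 H - H c\right) = -10 - 2 H + H c$)
$38 + J{\left(1,0 \right)} \left(-37\right) = 38 + \left(-10 - 0 + 0 \cdot 1\right) \left(-37\right) = 38 + \left(-10 + 0 + 0\right) \left(-37\right) = 38 - -370 = 38 + 370 = 408$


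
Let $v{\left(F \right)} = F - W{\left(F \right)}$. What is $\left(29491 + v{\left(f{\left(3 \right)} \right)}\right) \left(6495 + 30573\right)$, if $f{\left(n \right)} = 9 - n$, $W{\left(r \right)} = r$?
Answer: $1093172388$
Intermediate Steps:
$v{\left(F \right)} = 0$ ($v{\left(F \right)} = F - F = 0$)
$\left(29491 + v{\left(f{\left(3 \right)} \right)}\right) \left(6495 + 30573\right) = \left(29491 + 0\right) \left(6495 + 30573\right) = 29491 \cdot 37068 = 1093172388$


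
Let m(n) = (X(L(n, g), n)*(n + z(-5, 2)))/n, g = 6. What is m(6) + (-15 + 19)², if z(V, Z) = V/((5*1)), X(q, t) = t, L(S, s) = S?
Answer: 21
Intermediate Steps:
z(V, Z) = V/5
m(n) = -1 + n (m(n) = (n*(n + (⅕)*(-5)))/n = (n*(n - 1))/n = (n*(-1 + n))/n = -1 + n)
m(6) + (-15 + 19)² = (-1 + 6) + (-15 + 19)² = 5 + 4² = 5 + 16 = 21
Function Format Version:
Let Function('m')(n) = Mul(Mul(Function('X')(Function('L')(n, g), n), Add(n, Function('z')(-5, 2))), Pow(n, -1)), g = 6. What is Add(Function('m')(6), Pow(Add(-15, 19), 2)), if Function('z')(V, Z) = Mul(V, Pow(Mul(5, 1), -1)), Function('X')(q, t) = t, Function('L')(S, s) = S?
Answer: 21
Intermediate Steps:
Function('z')(V, Z) = Mul(Rational(1, 5), V) (Function('z')(V, Z) = Mul(V, Pow(5, -1)) = Mul(V, Rational(1, 5)) = Mul(Rational(1, 5), V))
Function('m')(n) = Add(-1, n) (Function('m')(n) = Mul(Mul(n, Add(n, Mul(Rational(1, 5), -5))), Pow(n, -1)) = Mul(Mul(n, Add(n, -1)), Pow(n, -1)) = Mul(Mul(n, Add(-1, n)), Pow(n, -1)) = Add(-1, n))
Add(Function('m')(6), Pow(Add(-15, 19), 2)) = Add(Add(-1, 6), Pow(Add(-15, 19), 2)) = Add(5, Pow(4, 2)) = Add(5, 16) = 21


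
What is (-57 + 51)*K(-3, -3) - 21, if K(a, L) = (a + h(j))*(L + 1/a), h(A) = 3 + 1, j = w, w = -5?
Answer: -1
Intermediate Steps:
j = -5
h(A) = 4
K(a, L) = (4 + a)*(L + 1/a) (K(a, L) = (a + 4)*(L + 1/a) = (4 + a)*(L + 1/a))
(-57 + 51)*K(-3, -3) - 21 = (-57 + 51)*(1 + 4*(-3) + 4/(-3) - 3*(-3)) - 21 = -6*(1 - 12 + 4*(-⅓) + 9) - 21 = -6*(1 - 12 - 4/3 + 9) - 21 = -6*(-10/3) - 21 = 20 - 21 = -1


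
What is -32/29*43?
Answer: -1376/29 ≈ -47.448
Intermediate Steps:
-32/29*43 = -1376/29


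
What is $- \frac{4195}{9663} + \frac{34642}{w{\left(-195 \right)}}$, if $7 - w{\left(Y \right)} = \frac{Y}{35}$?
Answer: $\frac{1171425181}{425172} \approx 2755.2$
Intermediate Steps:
$w{\left(Y \right)} = 7 - \frac{Y}{35}$
$- \frac{4195}{9663} + \frac{34642}{w{\left(-195 \right)}} = - \frac{4195}{9663} + \frac{34642}{7 - - \frac{39}{7}} = \left(-4195\right) \frac{1}{9663} + \frac{34642}{7 + \frac{39}{7}} = - \frac{4195}{9663} + \frac{34642}{\frac{88}{7}} = - \frac{4195}{9663} + 34642 \cdot \frac{7}{88} = - \frac{4195}{9663} + \frac{121247}{44} = \frac{1171425181}{425172}$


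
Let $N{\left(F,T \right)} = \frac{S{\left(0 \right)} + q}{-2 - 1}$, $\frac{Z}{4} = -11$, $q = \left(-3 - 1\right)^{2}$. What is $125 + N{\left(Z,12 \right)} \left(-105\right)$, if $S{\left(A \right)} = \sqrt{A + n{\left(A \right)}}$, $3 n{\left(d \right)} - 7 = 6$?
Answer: $685 + \frac{35 \sqrt{39}}{3} \approx 757.86$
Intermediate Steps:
$n{\left(d \right)} = \frac{13}{3}$ ($n{\left(d \right)} = \frac{7}{3} + \frac{1}{3} \cdot 6 = \frac{7}{3} + 2 = \frac{13}{3}$)
$q = 16$ ($q = \left(-4\right)^{2} = 16$)
$Z = -44$ ($Z = 4 \left(-11\right) = -44$)
$S{\left(A \right)} = \sqrt{\frac{13}{3} + A}$ ($S{\left(A \right)} = \sqrt{A + \frac{13}{3}} = \sqrt{\frac{13}{3} + A}$)
$N{\left(F,T \right)} = - \frac{16}{3} - \frac{\sqrt{39}}{9}$ ($N{\left(F,T \right)} = \frac{\frac{\sqrt{39 + 9 \cdot 0}}{3} + 16}{-2 - 1} = \frac{\frac{\sqrt{39 + 0}}{3} + 16}{-3} = \left(\frac{\sqrt{39}}{3} + 16\right) \left(- \frac{1}{3}\right) = \left(16 + \frac{\sqrt{39}}{3}\right) \left(- \frac{1}{3}\right) = - \frac{16}{3} - \frac{\sqrt{39}}{9}$)
$125 + N{\left(Z,12 \right)} \left(-105\right) = 125 + \left(- \frac{16}{3} - \frac{\sqrt{39}}{9}\right) \left(-105\right) = 125 + \left(560 + \frac{35 \sqrt{39}}{3}\right) = 685 + \frac{35 \sqrt{39}}{3}$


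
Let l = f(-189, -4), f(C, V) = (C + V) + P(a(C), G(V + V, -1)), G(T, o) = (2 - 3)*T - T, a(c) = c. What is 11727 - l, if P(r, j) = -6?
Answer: 11926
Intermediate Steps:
G(T, o) = -2*T (G(T, o) = -T - T = -2*T)
f(C, V) = -6 + C + V (f(C, V) = (C + V) - 6 = -6 + C + V)
l = -199 (l = -6 - 189 - 4 = -199)
11727 - l = 11727 - 1*(-199) = 11727 + 199 = 11926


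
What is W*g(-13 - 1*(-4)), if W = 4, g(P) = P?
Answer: -36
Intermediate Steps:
W*g(-13 - 1*(-4)) = 4*(-13 - 1*(-4)) = 4*(-13 + 4) = 4*(-9) = -36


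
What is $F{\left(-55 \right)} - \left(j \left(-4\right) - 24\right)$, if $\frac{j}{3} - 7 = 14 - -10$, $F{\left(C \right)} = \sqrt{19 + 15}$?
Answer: $396 + \sqrt{34} \approx 401.83$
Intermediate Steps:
$F{\left(C \right)} = \sqrt{34}$
$j = 93$ ($j = 21 + 3 \left(14 - -10\right) = 21 + 3 \left(14 + 10\right) = 21 + 3 \cdot 24 = 21 + 72 = 93$)
$F{\left(-55 \right)} - \left(j \left(-4\right) - 24\right) = \sqrt{34} - \left(93 \left(-4\right) - 24\right) = \sqrt{34} - \left(-372 - 24\right) = \sqrt{34} - -396 = \sqrt{34} + 396 = 396 + \sqrt{34}$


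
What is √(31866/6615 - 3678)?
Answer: 2*I*√10124210/105 ≈ 60.607*I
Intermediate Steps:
√(31866/6615 - 3678) = √(31866*(1/6615) - 3678) = √(10622/2205 - 3678) = √(-8099368/2205) = 2*I*√10124210/105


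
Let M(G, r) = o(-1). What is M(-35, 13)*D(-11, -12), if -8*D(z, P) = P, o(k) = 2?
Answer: 3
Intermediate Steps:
D(z, P) = -P/8
M(G, r) = 2
M(-35, 13)*D(-11, -12) = 2*(-⅛*(-12)) = 2*(3/2) = 3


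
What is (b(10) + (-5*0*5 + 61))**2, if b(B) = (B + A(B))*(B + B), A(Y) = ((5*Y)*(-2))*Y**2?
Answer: 39895668121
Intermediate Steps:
A(Y) = -10*Y**3 (A(Y) = (-10*Y)*Y**2 = -10*Y**3)
b(B) = 2*B*(B - 10*B**3) (b(B) = (B - 10*B**3)*(B + B) = (B - 10*B**3)*(2*B) = 2*B*(B - 10*B**3))
(b(10) + (-5*0*5 + 61))**2 = (10**2*(2 - 20*10**2) + (-5*0*5 + 61))**2 = (100*(2 - 20*100) + (0*5 + 61))**2 = (100*(2 - 2000) + (0 + 61))**2 = (100*(-1998) + 61)**2 = (-199800 + 61)**2 = (-199739)**2 = 39895668121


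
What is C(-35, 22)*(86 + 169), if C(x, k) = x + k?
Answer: -3315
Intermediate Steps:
C(x, k) = k + x
C(-35, 22)*(86 + 169) = (22 - 35)*(86 + 169) = -13*255 = -3315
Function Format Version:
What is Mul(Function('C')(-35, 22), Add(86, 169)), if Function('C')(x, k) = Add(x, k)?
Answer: -3315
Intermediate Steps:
Function('C')(x, k) = Add(k, x)
Mul(Function('C')(-35, 22), Add(86, 169)) = Mul(Add(22, -35), Add(86, 169)) = Mul(-13, 255) = -3315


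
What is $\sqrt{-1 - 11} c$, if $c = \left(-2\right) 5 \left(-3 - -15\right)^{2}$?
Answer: $- 2880 i \sqrt{3} \approx - 4988.3 i$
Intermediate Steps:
$c = -1440$ ($c = - 10 \left(-3 + \left(15 + 0\right)\right)^{2} = - 10 \left(-3 + 15\right)^{2} = - 10 \cdot 12^{2} = \left(-10\right) 144 = -1440$)
$\sqrt{-1 - 11} c = \sqrt{-1 - 11} \left(-1440\right) = \sqrt{-12} \left(-1440\right) = 2 i \sqrt{3} \left(-1440\right) = - 2880 i \sqrt{3}$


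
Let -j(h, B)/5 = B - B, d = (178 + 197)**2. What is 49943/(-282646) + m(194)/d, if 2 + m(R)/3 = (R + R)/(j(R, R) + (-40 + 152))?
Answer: -4681328501/26498062500 ≈ -0.17667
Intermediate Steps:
d = 140625 (d = 375**2 = 140625)
j(h, B) = 0 (j(h, B) = -5*(B - B) = -5*0 = 0)
m(R) = -6 + 3*R/56 (m(R) = -6 + 3*((R + R)/(0 + (-40 + 152))) = -6 + 3*((2*R)/(0 + 112)) = -6 + 3*((2*R)/112) = -6 + 3*((2*R)*(1/112)) = -6 + 3*(R/56) = -6 + 3*R/56)
49943/(-282646) + m(194)/d = 49943/(-282646) + (-6 + (3/56)*194)/140625 = 49943*(-1/282646) + (-6 + 291/28)*(1/140625) = -49943/282646 + (123/28)*(1/140625) = -49943/282646 + 41/1312500 = -4681328501/26498062500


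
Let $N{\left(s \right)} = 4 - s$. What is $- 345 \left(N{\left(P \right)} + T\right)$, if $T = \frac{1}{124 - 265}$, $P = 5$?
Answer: $\frac{16330}{47} \approx 347.45$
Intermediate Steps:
$T = - \frac{1}{141}$ ($T = \frac{1}{-141} = - \frac{1}{141} \approx -0.0070922$)
$- 345 \left(N{\left(P \right)} + T\right) = - 345 \left(\left(4 - 5\right) - \frac{1}{141}\right) = - 345 \left(-1 - \frac{1}{141}\right) = \left(-345\right) \left(- \frac{142}{141}\right) = \frac{16330}{47}$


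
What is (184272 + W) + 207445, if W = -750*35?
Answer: 365467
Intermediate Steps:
W = -26250
(184272 + W) + 207445 = (184272 - 26250) + 207445 = 158022 + 207445 = 365467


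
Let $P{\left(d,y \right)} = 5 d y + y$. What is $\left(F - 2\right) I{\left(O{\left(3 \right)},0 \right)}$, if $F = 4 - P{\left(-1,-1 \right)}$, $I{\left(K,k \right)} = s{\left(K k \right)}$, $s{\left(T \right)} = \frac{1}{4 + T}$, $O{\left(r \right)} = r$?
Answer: $- \frac{1}{2} \approx -0.5$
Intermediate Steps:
$P{\left(d,y \right)} = y + 5 d y$ ($P{\left(d,y \right)} = 5 d y + y = y + 5 d y$)
$I{\left(K,k \right)} = \frac{1}{4 + K k}$
$F = 0$ ($F = 4 - - (1 + 5 \left(-1\right)) = 4 - - (1 - 5) = 4 - \left(-1\right) \left(-4\right) = 4 - 4 = 0$)
$\left(F - 2\right) I{\left(O{\left(3 \right)},0 \right)} = \frac{0 - 2}{4 + 3 \cdot 0} = - \frac{2}{4 + 0} = - \frac{2}{4} = \left(-2\right) \frac{1}{4} = - \frac{1}{2}$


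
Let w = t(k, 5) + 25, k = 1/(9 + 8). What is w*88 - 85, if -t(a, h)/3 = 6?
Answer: 531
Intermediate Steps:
k = 1/17 ≈ 0.058824
t(a, h) = -18 (t(a, h) = -3*6 = -18)
w = 7 (w = -18 + 25 = 7)
w*88 - 85 = 7*88 - 85 = 616 - 85 = 531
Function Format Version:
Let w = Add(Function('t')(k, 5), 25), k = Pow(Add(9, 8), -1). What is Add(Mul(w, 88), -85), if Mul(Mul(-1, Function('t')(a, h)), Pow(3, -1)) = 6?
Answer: 531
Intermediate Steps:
k = Rational(1, 17) (k = Pow(17, -1) = Rational(1, 17) ≈ 0.058824)
Function('t')(a, h) = -18 (Function('t')(a, h) = Mul(-3, 6) = -18)
w = 7 (w = Add(-18, 25) = 7)
Add(Mul(w, 88), -85) = Add(Mul(7, 88), -85) = Add(616, -85) = 531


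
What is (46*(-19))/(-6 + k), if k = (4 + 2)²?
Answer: -437/15 ≈ -29.133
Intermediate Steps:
k = 36 (k = 6² = 36)
(46*(-19))/(-6 + k) = (46*(-19))/(-6 + 36) = -874/30 = -874*1/30 = -437/15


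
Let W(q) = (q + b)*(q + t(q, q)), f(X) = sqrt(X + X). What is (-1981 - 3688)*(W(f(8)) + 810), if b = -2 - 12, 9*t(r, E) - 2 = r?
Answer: -12982010/3 ≈ -4.3273e+6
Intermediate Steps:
f(X) = sqrt(2)*sqrt(X) (f(X) = sqrt(2*X) = sqrt(2)*sqrt(X))
t(r, E) = 2/9 + r/9
b = -14
W(q) = (-14 + q)*(2/9 + 10*q/9) (W(q) = (q - 14)*(q + (2/9 + q/9)) = (-14 + q)*(2/9 + 10*q/9))
(-1981 - 3688)*(W(f(8)) + 810) = (-1981 - 3688)*((-28/9 - 46*sqrt(2)*sqrt(8)/3 + 10*(sqrt(2)*sqrt(8))**2/9) + 810) = -5669*((-28/9 - 46*sqrt(2)*2*sqrt(2)/3 + 10*(sqrt(2)*(2*sqrt(2)))**2/9) + 810) = -5669*((-28/9 - 46/3*4 + (10/9)*4**2) + 810) = -5669*((-28/9 - 184/3 + (10/9)*16) + 810) = -5669*((-28/9 - 184/3 + 160/9) + 810) = -5669*(-140/3 + 810) = -5669*2290/3 = -12982010/3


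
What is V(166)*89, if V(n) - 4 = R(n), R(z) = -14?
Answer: -890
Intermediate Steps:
V(n) = -10 (V(n) = 4 - 14 = -10)
V(166)*89 = -10*89 = -890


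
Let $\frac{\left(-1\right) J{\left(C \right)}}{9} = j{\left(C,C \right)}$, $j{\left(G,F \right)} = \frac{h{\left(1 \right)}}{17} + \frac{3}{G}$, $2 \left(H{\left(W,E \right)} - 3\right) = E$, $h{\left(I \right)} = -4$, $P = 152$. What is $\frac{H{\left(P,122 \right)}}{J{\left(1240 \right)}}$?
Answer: $\frac{1349120}{44181} \approx 30.536$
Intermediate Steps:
$H{\left(W,E \right)} = 3 + \frac{E}{2}$
$j{\left(G,F \right)} = - \frac{4}{17} + \frac{3}{G}$
$J{\left(C \right)} = \frac{36}{17} - \frac{27}{C}$ ($J{\left(C \right)} = - 9 \left(- \frac{4}{17} + \frac{3}{C}\right) = \frac{36}{17} - \frac{27}{C}$)
$\frac{H{\left(P,122 \right)}}{J{\left(1240 \right)}} = \frac{3 + \frac{1}{2} \cdot 122}{\frac{36}{17} - \frac{27}{1240}} = \frac{3 + 61}{\frac{36}{17} - \frac{27}{1240}} = \frac{64}{\frac{36}{17} - \frac{27}{1240}} = \frac{64}{\frac{44181}{21080}} = 64 \cdot \frac{21080}{44181} = \frac{1349120}{44181}$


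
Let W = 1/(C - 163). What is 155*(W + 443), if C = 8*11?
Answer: 1029944/15 ≈ 68663.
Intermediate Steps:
C = 88
W = -1/75 (W = 1/(88 - 163) = 1/(-75) = -1/75 ≈ -0.013333)
155*(W + 443) = 155*(-1/75 + 443) = 155*(33224/75) = 1029944/15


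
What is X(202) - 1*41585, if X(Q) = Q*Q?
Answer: -781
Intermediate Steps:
X(Q) = Q²
X(202) - 1*41585 = 202² - 1*41585 = 40804 - 41585 = -781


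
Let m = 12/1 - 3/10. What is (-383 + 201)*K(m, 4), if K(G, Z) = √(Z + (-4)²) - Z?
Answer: 728 - 364*√5 ≈ -85.929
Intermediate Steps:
m = 117/10 (m = 12*1 - 3*⅒ = 12 - 3/10 = 117/10 ≈ 11.700)
K(G, Z) = √(16 + Z) - Z (K(G, Z) = √(Z + 16) - Z = √(16 + Z) - Z)
(-383 + 201)*K(m, 4) = (-383 + 201)*(√(16 + 4) - 1*4) = -182*(√20 - 4) = -182*(2*√5 - 4) = -182*(-4 + 2*√5) = 728 - 364*√5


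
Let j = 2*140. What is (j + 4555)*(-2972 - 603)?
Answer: -17285125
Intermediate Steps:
j = 280
(j + 4555)*(-2972 - 603) = (280 + 4555)*(-2972 - 603) = 4835*(-3575) = -17285125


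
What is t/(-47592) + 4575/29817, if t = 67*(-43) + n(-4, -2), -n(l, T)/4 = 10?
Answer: 33869873/157672296 ≈ 0.21481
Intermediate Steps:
n(l, T) = -40 (n(l, T) = -4*10 = -40)
t = -2921 (t = 67*(-43) - 40 = -2881 - 40 = -2921)
t/(-47592) + 4575/29817 = -2921/(-47592) + 4575/29817 = -2921*(-1/47592) + 4575*(1/29817) = 2921/47592 + 1525/9939 = 33869873/157672296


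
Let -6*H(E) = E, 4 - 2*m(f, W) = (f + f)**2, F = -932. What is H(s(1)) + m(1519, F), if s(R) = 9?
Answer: -9229443/2 ≈ -4.6147e+6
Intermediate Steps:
m(f, W) = 2 - 2*f**2 (m(f, W) = 2 - (f + f)**2/2 = 2 - 4*f**2/2 = 2 - 2*f**2)
H(E) = -E/6
H(s(1)) + m(1519, F) = -1/6*9 + (2 - 2*1519**2) = -3/2 + (2 - 2*2307361) = -3/2 + (2 - 4614722) = -3/2 - 4614720 = -9229443/2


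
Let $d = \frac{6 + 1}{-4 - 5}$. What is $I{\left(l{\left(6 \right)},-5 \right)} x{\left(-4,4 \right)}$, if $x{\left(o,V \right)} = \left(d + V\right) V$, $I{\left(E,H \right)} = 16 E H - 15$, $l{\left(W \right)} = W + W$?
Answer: $- \frac{37700}{3} \approx -12567.0$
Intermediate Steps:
$l{\left(W \right)} = 2 W$
$d = - \frac{7}{9}$ ($d = \frac{7}{-9} = 7 \left(- \frac{1}{9}\right) = - \frac{7}{9} \approx -0.77778$)
$I{\left(E,H \right)} = -15 + 16 E H$ ($I{\left(E,H \right)} = 16 E H - 15 = -15 + 16 E H$)
$x{\left(o,V \right)} = V \left(- \frac{7}{9} + V\right)$ ($x{\left(o,V \right)} = \left(- \frac{7}{9} + V\right) V = V \left(- \frac{7}{9} + V\right)$)
$I{\left(l{\left(6 \right)},-5 \right)} x{\left(-4,4 \right)} = \left(-15 + 16 \cdot 2 \cdot 6 \left(-5\right)\right) \frac{1}{9} \cdot 4 \left(-7 + 9 \cdot 4\right) = \left(-15 + 16 \cdot 12 \left(-5\right)\right) \frac{1}{9} \cdot 4 \left(-7 + 36\right) = \left(-15 - 960\right) \frac{1}{9} \cdot 4 \cdot 29 = \left(-975\right) \frac{116}{9} = - \frac{37700}{3}$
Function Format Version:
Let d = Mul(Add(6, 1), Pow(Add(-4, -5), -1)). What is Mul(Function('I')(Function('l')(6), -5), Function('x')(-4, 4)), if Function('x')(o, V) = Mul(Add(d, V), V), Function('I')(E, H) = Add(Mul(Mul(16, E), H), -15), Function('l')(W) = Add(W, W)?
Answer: Rational(-37700, 3) ≈ -12567.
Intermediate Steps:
Function('l')(W) = Mul(2, W)
d = Rational(-7, 9) (d = Mul(7, Pow(-9, -1)) = Mul(7, Rational(-1, 9)) = Rational(-7, 9) ≈ -0.77778)
Function('I')(E, H) = Add(-15, Mul(16, E, H)) (Function('I')(E, H) = Add(Mul(16, E, H), -15) = Add(-15, Mul(16, E, H)))
Function('x')(o, V) = Mul(V, Add(Rational(-7, 9), V)) (Function('x')(o, V) = Mul(Add(Rational(-7, 9), V), V) = Mul(V, Add(Rational(-7, 9), V)))
Mul(Function('I')(Function('l')(6), -5), Function('x')(-4, 4)) = Mul(Add(-15, Mul(16, Mul(2, 6), -5)), Mul(Rational(1, 9), 4, Add(-7, Mul(9, 4)))) = Mul(Add(-15, Mul(16, 12, -5)), Mul(Rational(1, 9), 4, Add(-7, 36))) = Mul(Add(-15, -960), Mul(Rational(1, 9), 4, 29)) = Mul(-975, Rational(116, 9)) = Rational(-37700, 3)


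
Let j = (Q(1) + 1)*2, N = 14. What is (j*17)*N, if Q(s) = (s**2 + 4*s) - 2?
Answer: 1904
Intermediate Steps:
Q(s) = -2 + s**2 + 4*s
j = 8 (j = ((-2 + 1**2 + 4*1) + 1)*2 = ((-2 + 1 + 4) + 1)*2 = (3 + 1)*2 = 4*2 = 8)
(j*17)*N = (8*17)*14 = 136*14 = 1904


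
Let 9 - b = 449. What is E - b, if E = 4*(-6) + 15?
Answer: 431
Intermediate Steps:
b = -440 (b = 9 - 1*449 = 9 - 449 = -440)
E = -9 (E = -24 + 15 = -9)
E - b = -9 - 1*(-440) = -9 + 440 = 431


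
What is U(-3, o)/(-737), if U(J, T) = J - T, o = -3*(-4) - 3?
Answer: 12/737 ≈ 0.016282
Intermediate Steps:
o = 9 (o = 12 - 3 = 9)
U(-3, o)/(-737) = (-3 - 1*9)/(-737) = (-3 - 9)*(-1/737) = -12*(-1/737) = 12/737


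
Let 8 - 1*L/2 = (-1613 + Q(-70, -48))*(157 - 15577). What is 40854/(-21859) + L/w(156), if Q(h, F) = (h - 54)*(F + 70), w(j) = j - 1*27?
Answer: -2926410022382/2819811 ≈ -1.0378e+6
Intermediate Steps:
w(j) = -27 + j (w(j) = j - 27 = -27 + j)
Q(h, F) = (-54 + h)*(70 + F)
L = -133876424 (L = 16 - 2*(-1613 + (-3780 - 54*(-48) + 70*(-70) - 48*(-70)))*(157 - 15577) = 16 - 2*(-1613 + (-3780 + 2592 - 4900 + 3360))*(-15420) = 16 - 2*(-1613 - 2728)*(-15420) = 16 - (-8682)*(-15420) = 16 - 2*66938220 = 16 - 133876440 = -133876424)
40854/(-21859) + L/w(156) = 40854/(-21859) - 133876424/(-27 + 156) = 40854*(-1/21859) - 133876424/129 = -40854/21859 - 133876424*1/129 = -40854/21859 - 133876424/129 = -2926410022382/2819811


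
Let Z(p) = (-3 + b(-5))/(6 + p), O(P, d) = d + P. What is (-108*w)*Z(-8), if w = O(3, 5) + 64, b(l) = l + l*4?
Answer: -108864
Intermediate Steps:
O(P, d) = P + d
b(l) = 5*l (b(l) = l + 4*l = 5*l)
w = 72 (w = (3 + 5) + 64 = 8 + 64 = 72)
Z(p) = -28/(6 + p) (Z(p) = (-3 + 5*(-5))/(6 + p) = (-3 - 25)/(6 + p) = -28/(6 + p))
(-108*w)*Z(-8) = (-108*72)*(-28/(6 - 8)) = -(-217728)/(-2) = -(-217728)*(-1)/2 = -7776*14 = -108864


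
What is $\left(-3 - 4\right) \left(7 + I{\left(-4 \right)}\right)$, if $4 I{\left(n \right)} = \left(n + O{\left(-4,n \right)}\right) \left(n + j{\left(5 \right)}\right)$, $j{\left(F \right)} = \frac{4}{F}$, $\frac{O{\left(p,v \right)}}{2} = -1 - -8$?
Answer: $7$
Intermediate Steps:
$O{\left(p,v \right)} = 14$ ($O{\left(p,v \right)} = 2 \left(-1 - -8\right) = 2 \left(-1 + 8\right) = 2 \cdot 7 = 14$)
$I{\left(n \right)} = \frac{\left(14 + n\right) \left(\frac{4}{5} + n\right)}{4}$ ($I{\left(n \right)} = \frac{\left(n + 14\right) \left(n + \frac{4}{5}\right)}{4} = \frac{\left(14 + n\right) \left(n + 4 \cdot \frac{1}{5}\right)}{4} = \frac{\left(14 + n\right) \left(n + \frac{4}{5}\right)}{4} = \frac{\left(14 + n\right) \left(\frac{4}{5} + n\right)}{4}$)
$\left(-3 - 4\right) \left(7 + I{\left(-4 \right)}\right) = \left(-3 - 4\right) \left(7 + \left(\frac{14}{5} + \frac{\left(-4\right)^{2}}{4} + \frac{37}{10} \left(-4\right)\right)\right) = \left(-3 - 4\right) \left(7 + \left(\frac{14}{5} + \frac{1}{4} \cdot 16 - \frac{74}{5}\right)\right) = - 7 \left(7 + \left(\frac{14}{5} + 4 - \frac{74}{5}\right)\right) = - 7 \left(7 - 8\right) = \left(-7\right) \left(-1\right) = 7$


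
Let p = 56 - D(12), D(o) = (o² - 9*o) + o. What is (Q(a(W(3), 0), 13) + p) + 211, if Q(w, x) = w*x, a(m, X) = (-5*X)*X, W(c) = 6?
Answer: 219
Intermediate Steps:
D(o) = o² - 8*o
a(m, X) = -5*X²
p = 8 (p = 56 - 12*(-8 + 12) = 56 - 12*4 = 56 - 1*48 = 56 - 48 = 8)
(Q(a(W(3), 0), 13) + p) + 211 = (-5*0²*13 + 8) + 211 = (-5*0*13 + 8) + 211 = (0*13 + 8) + 211 = (0 + 8) + 211 = 8 + 211 = 219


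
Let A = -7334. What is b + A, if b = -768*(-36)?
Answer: 20314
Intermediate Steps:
b = 27648
b + A = 27648 - 7334 = 20314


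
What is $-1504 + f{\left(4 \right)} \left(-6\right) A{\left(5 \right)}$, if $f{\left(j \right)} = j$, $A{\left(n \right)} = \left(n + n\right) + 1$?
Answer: $-1768$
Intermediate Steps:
$A{\left(n \right)} = 1 + 2 n$ ($A{\left(n \right)} = 2 n + 1 = 1 + 2 n$)
$-1504 + f{\left(4 \right)} \left(-6\right) A{\left(5 \right)} = -1504 + 4 \left(-6\right) \left(1 + 2 \cdot 5\right) = -1504 - 24 \left(1 + 10\right) = -1504 - 264 = -1768$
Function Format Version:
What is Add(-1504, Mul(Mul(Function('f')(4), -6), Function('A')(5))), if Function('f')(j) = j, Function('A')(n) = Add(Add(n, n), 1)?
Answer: -1768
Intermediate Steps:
Function('A')(n) = Add(1, Mul(2, n)) (Function('A')(n) = Add(Mul(2, n), 1) = Add(1, Mul(2, n)))
Add(-1504, Mul(Mul(Function('f')(4), -6), Function('A')(5))) = Add(-1504, Mul(Mul(4, -6), Add(1, Mul(2, 5)))) = Add(-1504, Mul(-24, Add(1, 10))) = Add(-1504, Mul(-24, 11)) = Add(-1504, -264) = -1768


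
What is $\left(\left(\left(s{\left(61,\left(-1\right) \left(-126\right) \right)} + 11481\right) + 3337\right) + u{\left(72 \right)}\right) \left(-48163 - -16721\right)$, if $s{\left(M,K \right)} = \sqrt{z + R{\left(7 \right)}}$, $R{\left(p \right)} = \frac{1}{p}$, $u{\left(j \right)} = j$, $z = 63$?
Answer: $-468171380 - \frac{31442 \sqrt{3094}}{7} \approx -4.6842 \cdot 10^{8}$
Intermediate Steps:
$s{\left(M,K \right)} = \frac{\sqrt{3094}}{7}$ ($s{\left(M,K \right)} = \sqrt{63 + \frac{1}{7}} = \sqrt{\frac{442}{7}} = \frac{\sqrt{3094}}{7}$)
$\left(\left(\left(s{\left(61,\left(-1\right) \left(-126\right) \right)} + 11481\right) + 3337\right) + u{\left(72 \right)}\right) \left(-48163 - -16721\right) = \left(\left(\left(\frac{\sqrt{3094}}{7} + 11481\right) + 3337\right) + 72\right) \left(-48163 - -16721\right) = \left(\left(\left(11481 + \frac{\sqrt{3094}}{7}\right) + 3337\right) + 72\right) \left(-48163 + \left(-4716 + 21437\right)\right) = \left(\left(14818 + \frac{\sqrt{3094}}{7}\right) + 72\right) \left(-48163 + 16721\right) = \left(14890 + \frac{\sqrt{3094}}{7}\right) \left(-31442\right) = -468171380 - \frac{31442 \sqrt{3094}}{7}$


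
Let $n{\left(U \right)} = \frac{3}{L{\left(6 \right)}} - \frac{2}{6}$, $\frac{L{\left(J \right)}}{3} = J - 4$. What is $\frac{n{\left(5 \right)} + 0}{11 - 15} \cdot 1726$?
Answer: $- \frac{863}{12} \approx -71.917$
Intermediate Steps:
$L{\left(J \right)} = -12 + 3 J$ ($L{\left(J \right)} = 3 \left(J - 4\right) = 3 \left(-4 + J\right) = -12 + 3 J$)
$n{\left(U \right)} = \frac{1}{6}$ ($n{\left(U \right)} = \frac{3}{-12 + 3 \cdot 6} - \frac{2}{6} = \frac{3}{-12 + 18} - \frac{1}{3} = \frac{3}{6} - \frac{1}{3} = 3 \cdot \frac{1}{6} - \frac{1}{3} = \frac{1}{2} - \frac{1}{3} = \frac{1}{6}$)
$\frac{n{\left(5 \right)} + 0}{11 - 15} \cdot 1726 = \frac{\frac{1}{6} + 0}{11 - 15} \cdot 1726 = \frac{1}{6 \left(-4\right)} 1726 = \frac{1}{6} \left(- \frac{1}{4}\right) 1726 = \left(- \frac{1}{24}\right) 1726 = - \frac{863}{12}$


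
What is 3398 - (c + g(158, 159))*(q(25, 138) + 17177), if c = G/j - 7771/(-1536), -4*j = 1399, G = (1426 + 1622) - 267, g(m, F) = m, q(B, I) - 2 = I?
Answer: -5764552568737/2148864 ≈ -2.6826e+6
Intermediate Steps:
q(B, I) = 2 + I
G = 2781 (G = 3048 - 267 = 2781)
j = -1399/4 (j = -¼*1399 = -1399/4 ≈ -349.75)
c = -6214835/2148864 (c = 2781/(-1399/4) - 7771/(-1536) = 2781*(-4/1399) - 7771*(-1/1536) = -11124/1399 + 7771/1536 = -6214835/2148864 ≈ -2.8922)
3398 - (c + g(158, 159))*(q(25, 138) + 17177) = 3398 - (-6214835/2148864 + 158)*((2 + 138) + 17177) = 3398 - 333305677*(140 + 17177)/2148864 = 3398 - 333305677*17317/2148864 = 3398 - 1*5771854408609/2148864 = 3398 - 5771854408609/2148864 = -5764552568737/2148864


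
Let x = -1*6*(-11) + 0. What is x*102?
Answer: 6732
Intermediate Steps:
x = 66 (x = -6*(-11) + 0 = 66 + 0 = 66)
x*102 = 66*102 = 6732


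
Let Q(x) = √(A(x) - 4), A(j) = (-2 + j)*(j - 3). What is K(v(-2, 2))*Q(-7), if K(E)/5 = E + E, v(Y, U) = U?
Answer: 20*√86 ≈ 185.47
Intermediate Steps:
A(j) = (-3 + j)*(-2 + j) (A(j) = (-2 + j)*(-3 + j) = (-3 + j)*(-2 + j))
Q(x) = √(2 + x² - 5*x) (Q(x) = √((6 + x² - 5*x) - 4) = √(2 + x² - 5*x))
K(E) = 10*E (K(E) = 5*(E + E) = 5*(2*E) = 10*E)
K(v(-2, 2))*Q(-7) = (10*2)*√(2 + (-7)² - 5*(-7)) = 20*√(2 + 49 + 35) = 20*√86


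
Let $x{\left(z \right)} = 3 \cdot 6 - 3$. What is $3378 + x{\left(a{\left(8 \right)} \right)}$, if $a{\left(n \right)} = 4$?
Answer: $3393$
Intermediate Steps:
$x{\left(z \right)} = 15$ ($x{\left(z \right)} = 18 - 3 = 15$)
$3378 + x{\left(a{\left(8 \right)} \right)} = 3378 + 15 = 3393$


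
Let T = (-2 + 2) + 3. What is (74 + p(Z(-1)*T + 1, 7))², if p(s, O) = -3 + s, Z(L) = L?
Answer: 4761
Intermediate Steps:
T = 3 (T = 0 + 3 = 3)
(74 + p(Z(-1)*T + 1, 7))² = (74 + (-3 + (-1*3 + 1)))² = (74 + (-3 + (-3 + 1)))² = (74 + (-3 - 2))² = (74 - 5)² = 69² = 4761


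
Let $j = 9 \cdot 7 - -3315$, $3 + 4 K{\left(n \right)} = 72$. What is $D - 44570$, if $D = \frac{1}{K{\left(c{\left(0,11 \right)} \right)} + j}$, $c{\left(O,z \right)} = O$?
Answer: $- \frac{605305166}{13581} \approx -44570.0$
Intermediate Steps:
$K{\left(n \right)} = \frac{69}{4}$ ($K{\left(n \right)} = - \frac{3}{4} + \frac{1}{4} \cdot 72 = - \frac{3}{4} + 18 = \frac{69}{4}$)
$j = 3378$ ($j = 63 + 3315 = 3378$)
$D = \frac{4}{13581}$ ($D = \frac{1}{\frac{69}{4} + 3378} = \frac{1}{\frac{13581}{4}} = \frac{4}{13581} \approx 0.00029453$)
$D - 44570 = \frac{4}{13581} - 44570 = - \frac{605305166}{13581}$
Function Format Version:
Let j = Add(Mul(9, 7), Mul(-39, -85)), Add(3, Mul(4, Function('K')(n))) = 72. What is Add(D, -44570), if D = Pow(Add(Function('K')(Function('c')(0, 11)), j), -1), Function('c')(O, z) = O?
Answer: Rational(-605305166, 13581) ≈ -44570.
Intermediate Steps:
Function('K')(n) = Rational(69, 4) (Function('K')(n) = Add(Rational(-3, 4), Mul(Rational(1, 4), 72)) = Add(Rational(-3, 4), 18) = Rational(69, 4))
j = 3378 (j = Add(63, 3315) = 3378)
D = Rational(4, 13581) (D = Pow(Add(Rational(69, 4), 3378), -1) = Pow(Rational(13581, 4), -1) = Rational(4, 13581) ≈ 0.00029453)
Add(D, -44570) = Add(Rational(4, 13581), -44570) = Rational(-605305166, 13581)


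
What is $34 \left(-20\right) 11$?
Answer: $-7480$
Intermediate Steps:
$34 \left(-20\right) 11 = \left(-680\right) 11 = -7480$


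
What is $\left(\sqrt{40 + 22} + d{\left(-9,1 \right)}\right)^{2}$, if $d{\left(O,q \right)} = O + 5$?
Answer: $\left(-4 + \sqrt{62}\right)^{2} \approx 15.008$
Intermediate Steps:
$d{\left(O,q \right)} = 5 + O$
$\left(\sqrt{40 + 22} + d{\left(-9,1 \right)}\right)^{2} = \left(\sqrt{40 + 22} + \left(5 - 9\right)\right)^{2} = \left(\sqrt{62} - 4\right)^{2} = \left(-4 + \sqrt{62}\right)^{2}$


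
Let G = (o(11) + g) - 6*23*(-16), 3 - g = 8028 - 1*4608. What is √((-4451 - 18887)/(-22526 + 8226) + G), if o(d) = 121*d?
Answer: √252815134/1430 ≈ 11.119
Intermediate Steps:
g = -3417 (g = 3 - (8028 - 1*4608) = 3 - (8028 - 4608) = 3 - 1*3420 = 3 - 3420 = -3417)
G = 122 (G = (121*11 - 3417) - 6*23*(-16) = (1331 - 3417) - 138*(-16) = -2086 + 2208 = 122)
√((-4451 - 18887)/(-22526 + 8226) + G) = √((-4451 - 18887)/(-22526 + 8226) + 122) = √(-23338/(-14300) + 122) = √(-23338*(-1/14300) + 122) = √(11669/7150 + 122) = √(883969/7150) = √252815134/1430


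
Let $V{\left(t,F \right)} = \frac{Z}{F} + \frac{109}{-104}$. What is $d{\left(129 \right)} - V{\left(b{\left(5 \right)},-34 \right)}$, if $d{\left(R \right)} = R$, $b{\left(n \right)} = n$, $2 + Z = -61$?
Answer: $\frac{226649}{1768} \approx 128.2$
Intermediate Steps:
$Z = -63$ ($Z = -2 - 61 = -63$)
$V{\left(t,F \right)} = - \frac{109}{104} - \frac{63}{F}$ ($V{\left(t,F \right)} = - \frac{63}{F} + \frac{109}{-104} = - \frac{63}{F} + 109 \left(- \frac{1}{104}\right) = - \frac{63}{F} - \frac{109}{104} = - \frac{109}{104} - \frac{63}{F}$)
$d{\left(129 \right)} - V{\left(b{\left(5 \right)},-34 \right)} = 129 - \left(- \frac{109}{104} - \frac{63}{-34}\right) = 129 - \left(- \frac{109}{104} - - \frac{63}{34}\right) = 129 - \left(- \frac{109}{104} + \frac{63}{34}\right) = 129 - \frac{1423}{1768} = \frac{226649}{1768}$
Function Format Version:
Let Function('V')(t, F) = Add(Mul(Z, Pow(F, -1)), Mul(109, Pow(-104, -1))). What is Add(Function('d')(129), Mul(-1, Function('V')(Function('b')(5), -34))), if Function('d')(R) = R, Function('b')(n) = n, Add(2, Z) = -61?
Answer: Rational(226649, 1768) ≈ 128.20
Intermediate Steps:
Z = -63 (Z = Add(-2, -61) = -63)
Function('V')(t, F) = Add(Rational(-109, 104), Mul(-63, Pow(F, -1))) (Function('V')(t, F) = Add(Mul(-63, Pow(F, -1)), Mul(109, Pow(-104, -1))) = Add(Mul(-63, Pow(F, -1)), Mul(109, Rational(-1, 104))) = Add(Mul(-63, Pow(F, -1)), Rational(-109, 104)) = Add(Rational(-109, 104), Mul(-63, Pow(F, -1))))
Add(Function('d')(129), Mul(-1, Function('V')(Function('b')(5), -34))) = Add(129, Mul(-1, Add(Rational(-109, 104), Mul(-63, Pow(-34, -1))))) = Add(129, Mul(-1, Add(Rational(-109, 104), Mul(-63, Rational(-1, 34))))) = Add(129, Mul(-1, Add(Rational(-109, 104), Rational(63, 34)))) = Add(129, Mul(-1, Rational(1423, 1768))) = Add(129, Rational(-1423, 1768)) = Rational(226649, 1768)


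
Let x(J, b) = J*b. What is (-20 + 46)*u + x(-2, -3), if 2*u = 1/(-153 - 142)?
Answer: 1757/295 ≈ 5.9559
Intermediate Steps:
u = -1/590 (u = 1/(2*(-153 - 142)) = (1/2)/(-295) = (1/2)*(-1/295) = -1/590 ≈ -0.0016949)
(-20 + 46)*u + x(-2, -3) = (-20 + 46)*(-1/590) - 2*(-3) = 26*(-1/590) + 6 = -13/295 + 6 = 1757/295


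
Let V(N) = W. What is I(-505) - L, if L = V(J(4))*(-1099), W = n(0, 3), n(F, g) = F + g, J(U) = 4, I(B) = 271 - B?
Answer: 4073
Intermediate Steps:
W = 3 (W = 0 + 3 = 3)
V(N) = 3
L = -3297 (L = 3*(-1099) = -3297)
I(-505) - L = (271 - 1*(-505)) - 1*(-3297) = (271 + 505) + 3297 = 776 + 3297 = 4073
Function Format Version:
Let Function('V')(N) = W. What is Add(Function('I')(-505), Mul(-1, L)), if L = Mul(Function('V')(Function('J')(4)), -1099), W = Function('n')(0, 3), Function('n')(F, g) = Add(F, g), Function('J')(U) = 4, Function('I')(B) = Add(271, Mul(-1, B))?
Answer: 4073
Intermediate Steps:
W = 3 (W = Add(0, 3) = 3)
Function('V')(N) = 3
L = -3297 (L = Mul(3, -1099) = -3297)
Add(Function('I')(-505), Mul(-1, L)) = Add(Add(271, Mul(-1, -505)), Mul(-1, -3297)) = Add(Add(271, 505), 3297) = Add(776, 3297) = 4073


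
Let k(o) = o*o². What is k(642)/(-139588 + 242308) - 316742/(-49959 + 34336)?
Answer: 1622479223/624920 ≈ 2596.3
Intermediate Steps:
k(o) = o³
k(642)/(-139588 + 242308) - 316742/(-49959 + 34336) = 642³/(-139588 + 242308) - 316742/(-49959 + 34336) = 264609288/102720 - 316742/(-15623) = 264609288*(1/102720) - 316742*(-1/15623) = 103041/40 + 316742/15623 = 1622479223/624920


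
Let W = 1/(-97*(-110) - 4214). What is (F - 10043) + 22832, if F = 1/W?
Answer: 19245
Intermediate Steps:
W = 1/6456 (W = 1/(10670 - 4214) = 1/6456 ≈ 0.00015489)
F = 6456 (F = 1/(1/6456) = 6456)
(F - 10043) + 22832 = (6456 - 10043) + 22832 = -3587 + 22832 = 19245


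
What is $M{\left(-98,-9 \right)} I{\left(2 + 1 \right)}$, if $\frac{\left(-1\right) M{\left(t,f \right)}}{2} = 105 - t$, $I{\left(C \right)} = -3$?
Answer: $1218$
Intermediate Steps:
$M{\left(t,f \right)} = -210 + 2 t$ ($M{\left(t,f \right)} = - 2 \left(105 - t\right) = -210 + 2 t$)
$M{\left(-98,-9 \right)} I{\left(2 + 1 \right)} = \left(-210 + 2 \left(-98\right)\right) \left(-3\right) = \left(-210 - 196\right) \left(-3\right) = \left(-406\right) \left(-3\right) = 1218$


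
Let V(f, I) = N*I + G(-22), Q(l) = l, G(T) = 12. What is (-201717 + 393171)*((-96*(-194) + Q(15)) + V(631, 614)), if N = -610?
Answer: -68136372606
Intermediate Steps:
V(f, I) = 12 - 610*I (V(f, I) = -610*I + 12 = 12 - 610*I)
(-201717 + 393171)*((-96*(-194) + Q(15)) + V(631, 614)) = (-201717 + 393171)*((-96*(-194) + 15) + (12 - 610*614)) = 191454*((18624 + 15) + (12 - 374540)) = 191454*(18639 - 374528) = 191454*(-355889) = -68136372606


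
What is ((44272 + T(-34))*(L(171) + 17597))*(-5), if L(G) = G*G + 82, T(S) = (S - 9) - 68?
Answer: -10360170600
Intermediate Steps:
T(S) = -77 + S (T(S) = (-9 + S) - 68 = -77 + S)
L(G) = 82 + G**2 (L(G) = G**2 + 82 = 82 + G**2)
((44272 + T(-34))*(L(171) + 17597))*(-5) = ((44272 + (-77 - 34))*((82 + 171**2) + 17597))*(-5) = ((44272 - 111)*((82 + 29241) + 17597))*(-5) = (44161*(29323 + 17597))*(-5) = (44161*46920)*(-5) = 2072034120*(-5) = -10360170600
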